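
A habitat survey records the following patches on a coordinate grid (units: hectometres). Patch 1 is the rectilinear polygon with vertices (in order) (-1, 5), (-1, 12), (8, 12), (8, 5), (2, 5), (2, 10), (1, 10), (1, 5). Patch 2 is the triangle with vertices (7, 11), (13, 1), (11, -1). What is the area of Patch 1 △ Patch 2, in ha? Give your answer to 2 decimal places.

72.67

|Patch 1| = 58, |Patch 2| = 16, |Patch 1∩Patch 2| = 0.6667.
|Patch 1 △ Patch 2| = |Patch 1| + |Patch 2| − 2·|Patch 1∩Patch 2| = 58 + 16 − 1.3333 = 72.67.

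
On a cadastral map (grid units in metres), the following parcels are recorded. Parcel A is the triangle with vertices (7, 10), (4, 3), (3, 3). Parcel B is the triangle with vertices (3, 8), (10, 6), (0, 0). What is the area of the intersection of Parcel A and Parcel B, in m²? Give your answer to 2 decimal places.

The intersection is the polygon with vertices (4,3), (3,3), (5.456,7.298), (5.8,7.2).
By the shoelace formula its area is 2.96.

2.96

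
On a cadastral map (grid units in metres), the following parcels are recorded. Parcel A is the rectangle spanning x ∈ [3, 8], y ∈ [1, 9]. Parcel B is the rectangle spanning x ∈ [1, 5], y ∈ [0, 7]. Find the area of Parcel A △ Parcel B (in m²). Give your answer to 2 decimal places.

44.00

|Parcel A∩Parcel B|: x∈[3,5], y∈[1,7] → 2·6 = 12.
|Parcel A △ Parcel B| = |Parcel A| + |Parcel B| − 2·|Parcel A∩Parcel B| = 40 + 28 − 24 = 44.00.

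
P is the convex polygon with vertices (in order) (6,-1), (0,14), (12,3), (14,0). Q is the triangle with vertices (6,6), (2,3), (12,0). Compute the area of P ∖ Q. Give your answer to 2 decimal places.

|P| = 70, |P∩Q| = 18.3566.
|P ∖ Q| = |P| − |P∩Q| = 70 − 18.3566 = 51.64.

51.64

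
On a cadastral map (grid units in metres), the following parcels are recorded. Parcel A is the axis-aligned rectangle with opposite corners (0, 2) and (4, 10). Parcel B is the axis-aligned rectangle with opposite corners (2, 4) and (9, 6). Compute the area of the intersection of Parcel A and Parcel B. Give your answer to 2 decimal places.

|Parcel A∩Parcel B|: x∈[2,4], y∈[4,6] → 2·2 = 4.

4.00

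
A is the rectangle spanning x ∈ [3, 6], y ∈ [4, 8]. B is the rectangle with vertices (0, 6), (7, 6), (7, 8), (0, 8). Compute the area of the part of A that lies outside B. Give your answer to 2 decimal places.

|A∩B|: x∈[3,6], y∈[6,8] → 3·2 = 6.
|A| = 12.
|A ∖ B| = |A| − |A∩B| = 12 − 6 = 6.00.

6.00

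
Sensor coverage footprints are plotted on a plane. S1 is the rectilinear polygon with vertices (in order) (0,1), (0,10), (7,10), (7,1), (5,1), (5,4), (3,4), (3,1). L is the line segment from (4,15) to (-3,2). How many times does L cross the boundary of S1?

The segment meets the boundary at (0,7.571), (1.308,10).

2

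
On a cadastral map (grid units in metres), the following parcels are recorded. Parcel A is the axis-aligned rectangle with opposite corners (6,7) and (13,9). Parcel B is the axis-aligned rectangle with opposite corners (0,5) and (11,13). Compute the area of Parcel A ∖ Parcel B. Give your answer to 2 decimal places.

|Parcel A∩Parcel B|: x∈[6,11], y∈[7,9] → 5·2 = 10.
|Parcel A| = 14.
|Parcel A ∖ Parcel B| = |Parcel A| − |Parcel A∩Parcel B| = 14 − 10 = 4.00.

4.00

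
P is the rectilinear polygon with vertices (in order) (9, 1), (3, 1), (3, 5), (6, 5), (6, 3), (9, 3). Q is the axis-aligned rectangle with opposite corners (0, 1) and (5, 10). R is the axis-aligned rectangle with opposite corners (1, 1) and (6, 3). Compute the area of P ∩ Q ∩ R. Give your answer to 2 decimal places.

The intersection is the polygon with vertices (3,3), (5,3), (5,1), (3,1).
By the shoelace formula its area is 4.00.

4.00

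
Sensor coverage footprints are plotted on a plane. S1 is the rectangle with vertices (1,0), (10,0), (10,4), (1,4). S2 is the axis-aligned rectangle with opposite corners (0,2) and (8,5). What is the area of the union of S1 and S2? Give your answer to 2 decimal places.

By inclusion–exclusion:
Individual areas: |S1| = 36, |S2| = 24.
|S1∩S2|: x∈[1,8], y∈[2,4] → 7·2 = 14.
|S1 ∪ S2| = 60 − 14 = 46.00.

46.00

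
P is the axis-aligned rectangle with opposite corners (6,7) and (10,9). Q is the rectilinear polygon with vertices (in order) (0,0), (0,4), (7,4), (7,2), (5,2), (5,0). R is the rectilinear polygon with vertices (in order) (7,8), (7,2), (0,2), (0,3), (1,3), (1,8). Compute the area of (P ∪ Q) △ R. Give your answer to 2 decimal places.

41.00

|P ∪ Q| = 32.
|(P ∪ Q) ∩ R| = 14.
|(P ∪ Q) △ R| = 32 + 37 − 28 = 41.00.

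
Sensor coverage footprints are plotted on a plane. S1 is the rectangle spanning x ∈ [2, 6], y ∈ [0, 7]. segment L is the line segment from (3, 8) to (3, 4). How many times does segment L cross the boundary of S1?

1

The segment meets the boundary at (3,7).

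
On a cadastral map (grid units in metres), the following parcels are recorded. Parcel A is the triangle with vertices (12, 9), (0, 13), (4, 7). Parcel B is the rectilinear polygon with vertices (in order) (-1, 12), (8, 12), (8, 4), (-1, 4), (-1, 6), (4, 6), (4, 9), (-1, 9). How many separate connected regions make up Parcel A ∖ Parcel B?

3

Parcel A ∖ Parcel B splits into 3 disjoint pieces (area 4.6667, area 1.1667, area 1.3333).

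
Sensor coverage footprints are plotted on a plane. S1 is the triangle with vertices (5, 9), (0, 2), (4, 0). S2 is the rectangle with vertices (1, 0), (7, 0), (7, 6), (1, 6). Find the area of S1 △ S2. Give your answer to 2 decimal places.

|S1| = 19, |S2| = 36, |S1∩S2| = 15.3357.
|S1 △ S2| = |S1| + |S2| − 2·|S1∩S2| = 19 + 36 − 30.6714 = 24.33.

24.33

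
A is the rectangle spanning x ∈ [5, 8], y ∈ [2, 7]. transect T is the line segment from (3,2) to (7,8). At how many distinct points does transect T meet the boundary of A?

The segment meets the boundary at (6.333,7), (5,5).

2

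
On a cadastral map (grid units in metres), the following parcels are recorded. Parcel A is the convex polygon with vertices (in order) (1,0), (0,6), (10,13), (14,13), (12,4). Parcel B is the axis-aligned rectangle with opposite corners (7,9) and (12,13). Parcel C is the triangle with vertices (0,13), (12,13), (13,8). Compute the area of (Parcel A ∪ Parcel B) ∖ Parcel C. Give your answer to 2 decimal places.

|Parcel A ∪ Parcel B| = 108.15.
|(Parcel A ∪ Parcel B) ∩ Parcel C| = 20.7262.
|(Parcel A ∪ Parcel B) ∖ Parcel C| = 108.15 − 20.7262 = 87.42.

87.42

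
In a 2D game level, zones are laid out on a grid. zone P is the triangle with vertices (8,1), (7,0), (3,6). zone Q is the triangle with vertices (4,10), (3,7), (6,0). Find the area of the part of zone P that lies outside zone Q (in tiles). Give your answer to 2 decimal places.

|zone P| = 5, |zone P∩zone Q| = 1.2214.
|zone P ∖ zone Q| = |zone P| − |zone P∩zone Q| = 5 − 1.2214 = 3.78.

3.78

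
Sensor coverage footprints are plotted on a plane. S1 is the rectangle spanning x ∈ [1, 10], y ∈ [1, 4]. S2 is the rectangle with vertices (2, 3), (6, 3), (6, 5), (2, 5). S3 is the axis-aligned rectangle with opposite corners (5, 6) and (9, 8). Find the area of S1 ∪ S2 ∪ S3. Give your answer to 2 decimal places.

39.00

By inclusion–exclusion:
Individual areas: |S1| = 27, |S2| = 8, |S3| = 8.
|S1∩S2|: x∈[2,6], y∈[3,4] → 4·1 = 4.
|S1∩S3| = 0 (no overlap).
|S2∩S3| = 0 (no overlap).
|S1∩S2∩S3| = 0.
|S1 ∪ S2 ∪ S3| = 43 − 4 + 0 = 39.00.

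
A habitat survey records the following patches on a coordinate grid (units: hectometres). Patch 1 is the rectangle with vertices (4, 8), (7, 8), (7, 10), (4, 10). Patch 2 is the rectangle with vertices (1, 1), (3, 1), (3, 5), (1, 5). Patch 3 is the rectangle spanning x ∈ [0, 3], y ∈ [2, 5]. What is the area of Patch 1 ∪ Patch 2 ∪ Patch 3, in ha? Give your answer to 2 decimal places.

17.00

By inclusion–exclusion:
Individual areas: |Patch 1| = 6, |Patch 2| = 8, |Patch 3| = 9.
|Patch 1∩Patch 2| = 0 (no overlap).
|Patch 1∩Patch 3| = 0 (no overlap).
|Patch 2∩Patch 3|: x∈[1,3], y∈[2,5] → 2·3 = 6.
|Patch 1∩Patch 2∩Patch 3| = 0.
|Patch 1 ∪ Patch 2 ∪ Patch 3| = 23 − 6 + 0 = 17.00.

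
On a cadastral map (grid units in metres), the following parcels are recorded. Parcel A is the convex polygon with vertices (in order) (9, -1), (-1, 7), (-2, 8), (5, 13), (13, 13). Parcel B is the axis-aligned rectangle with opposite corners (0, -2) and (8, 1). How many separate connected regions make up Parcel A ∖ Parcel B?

Parcel A ∖ Parcel B is a single connected region.

1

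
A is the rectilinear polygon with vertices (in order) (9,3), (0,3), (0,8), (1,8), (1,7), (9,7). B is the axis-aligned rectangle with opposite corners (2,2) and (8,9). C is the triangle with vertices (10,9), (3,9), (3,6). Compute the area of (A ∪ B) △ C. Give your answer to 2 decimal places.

|A ∪ B| = 55.
|(A ∪ B) ∩ C| = 9.6429.
|(A ∪ B) △ C| = 55 + 10.5 − 19.2857 = 46.21.

46.21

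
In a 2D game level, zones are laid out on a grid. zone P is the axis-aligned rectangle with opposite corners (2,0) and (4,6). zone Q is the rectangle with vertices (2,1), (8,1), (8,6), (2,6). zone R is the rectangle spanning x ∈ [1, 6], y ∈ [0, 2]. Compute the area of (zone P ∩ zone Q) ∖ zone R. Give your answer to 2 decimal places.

8.00

|zone P ∩ zone Q| = 10.
|(zone P ∩ zone Q) ∩ zone R| = 2.
|(zone P ∩ zone Q) ∖ zone R| = 10 − 2 = 8.00.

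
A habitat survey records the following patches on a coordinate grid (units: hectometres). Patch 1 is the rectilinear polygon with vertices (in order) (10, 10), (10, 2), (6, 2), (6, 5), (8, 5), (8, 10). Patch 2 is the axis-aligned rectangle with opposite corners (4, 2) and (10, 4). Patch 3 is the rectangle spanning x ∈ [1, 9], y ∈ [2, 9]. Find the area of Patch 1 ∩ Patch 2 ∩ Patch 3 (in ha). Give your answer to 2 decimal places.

6.00

The intersection is the polygon with vertices (6,2), (6,4), (9,4), (9,2).
By the shoelace formula its area is 6.00.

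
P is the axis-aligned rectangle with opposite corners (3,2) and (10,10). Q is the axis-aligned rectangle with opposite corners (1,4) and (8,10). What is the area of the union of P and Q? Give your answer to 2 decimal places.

68.00

By inclusion–exclusion:
Individual areas: |P| = 56, |Q| = 42.
|P∩Q|: x∈[3,8], y∈[4,10] → 5·6 = 30.
|P ∪ Q| = 98 − 30 = 68.00.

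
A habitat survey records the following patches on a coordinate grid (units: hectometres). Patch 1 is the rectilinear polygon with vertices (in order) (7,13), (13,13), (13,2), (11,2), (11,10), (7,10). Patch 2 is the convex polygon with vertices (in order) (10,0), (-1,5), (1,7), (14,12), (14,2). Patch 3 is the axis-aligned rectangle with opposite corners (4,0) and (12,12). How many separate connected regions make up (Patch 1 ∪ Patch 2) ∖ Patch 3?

(Patch 1 ∪ Patch 2) ∖ Patch 3 splits into 2 disjoint pieces (area 26.8077, area 15.4126).

2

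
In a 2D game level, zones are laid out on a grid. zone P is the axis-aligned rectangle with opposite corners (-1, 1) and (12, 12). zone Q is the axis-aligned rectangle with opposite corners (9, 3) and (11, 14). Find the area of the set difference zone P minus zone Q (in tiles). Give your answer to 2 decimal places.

|zone P∩zone Q|: x∈[9,11], y∈[3,12] → 2·9 = 18.
|zone P| = 143.
|zone P ∖ zone Q| = |zone P| − |zone P∩zone Q| = 143 − 18 = 125.00.

125.00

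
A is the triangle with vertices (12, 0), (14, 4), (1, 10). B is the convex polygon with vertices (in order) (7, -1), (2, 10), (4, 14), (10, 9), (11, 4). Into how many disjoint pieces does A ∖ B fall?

2

A ∖ B splits into 2 disjoint pieces (area 12.046, area 0.4826).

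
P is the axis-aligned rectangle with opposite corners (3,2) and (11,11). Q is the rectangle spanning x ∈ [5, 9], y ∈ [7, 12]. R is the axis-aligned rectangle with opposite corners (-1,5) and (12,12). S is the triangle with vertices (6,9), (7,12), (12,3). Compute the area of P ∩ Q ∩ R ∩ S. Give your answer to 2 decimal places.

7.46

The intersection is the polygon with vertices (8,7), (6,9), (6.667,11), (7.556,11), (9,8.4), (9,7).
By the shoelace formula its area is 7.46.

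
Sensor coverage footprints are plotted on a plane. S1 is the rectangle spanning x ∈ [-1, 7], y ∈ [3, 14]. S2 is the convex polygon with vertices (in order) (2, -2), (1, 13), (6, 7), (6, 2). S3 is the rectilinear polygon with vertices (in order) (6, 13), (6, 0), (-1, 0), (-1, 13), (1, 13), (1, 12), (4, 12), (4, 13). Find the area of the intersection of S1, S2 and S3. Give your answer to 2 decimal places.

31.28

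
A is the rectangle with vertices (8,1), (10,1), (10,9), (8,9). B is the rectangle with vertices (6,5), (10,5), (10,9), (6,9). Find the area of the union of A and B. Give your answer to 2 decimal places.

By inclusion–exclusion:
Individual areas: |A| = 16, |B| = 16.
|A∩B|: x∈[8,10], y∈[5,9] → 2·4 = 8.
|A ∪ B| = 32 − 8 = 24.00.

24.00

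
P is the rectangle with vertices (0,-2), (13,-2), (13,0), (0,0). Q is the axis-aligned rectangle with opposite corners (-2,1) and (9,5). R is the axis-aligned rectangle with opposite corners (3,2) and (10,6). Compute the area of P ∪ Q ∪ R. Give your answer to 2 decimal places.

80.00

By inclusion–exclusion:
Individual areas: |P| = 26, |Q| = 44, |R| = 28.
|P∩Q| = 0 (no overlap).
|P∩R| = 0 (no overlap).
|Q∩R|: x∈[3,9], y∈[2,5] → 6·3 = 18.
|P∩Q∩R| = 0.
|P ∪ Q ∪ R| = 98 − 18 + 0 = 80.00.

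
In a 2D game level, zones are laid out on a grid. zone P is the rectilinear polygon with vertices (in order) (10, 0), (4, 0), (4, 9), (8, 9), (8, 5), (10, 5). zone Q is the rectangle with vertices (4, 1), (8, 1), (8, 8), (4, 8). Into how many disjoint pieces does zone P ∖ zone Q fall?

zone P ∖ zone Q splits into 2 disjoint pieces (area 14, area 4).

2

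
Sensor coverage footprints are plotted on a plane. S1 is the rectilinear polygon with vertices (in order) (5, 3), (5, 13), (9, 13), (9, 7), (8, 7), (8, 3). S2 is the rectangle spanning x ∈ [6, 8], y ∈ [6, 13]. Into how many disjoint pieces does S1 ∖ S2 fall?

S1 ∖ S2 splits into 2 disjoint pieces (area 16, area 6).

2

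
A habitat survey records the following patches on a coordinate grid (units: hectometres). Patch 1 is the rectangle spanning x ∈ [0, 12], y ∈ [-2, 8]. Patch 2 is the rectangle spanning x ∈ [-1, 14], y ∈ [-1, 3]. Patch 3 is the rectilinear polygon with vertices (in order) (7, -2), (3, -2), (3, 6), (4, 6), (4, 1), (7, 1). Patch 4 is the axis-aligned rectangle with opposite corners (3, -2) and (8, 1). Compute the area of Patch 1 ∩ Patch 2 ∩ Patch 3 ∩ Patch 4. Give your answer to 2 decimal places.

The intersection is the polygon with vertices (3,1), (4,1), (7,1), (7,-1), (3,-1).
By the shoelace formula its area is 8.00.

8.00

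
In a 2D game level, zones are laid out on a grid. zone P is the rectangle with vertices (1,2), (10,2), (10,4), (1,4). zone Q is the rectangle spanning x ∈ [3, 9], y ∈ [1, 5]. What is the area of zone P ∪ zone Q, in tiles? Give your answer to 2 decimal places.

By inclusion–exclusion:
Individual areas: |zone P| = 18, |zone Q| = 24.
|zone P∩zone Q|: x∈[3,9], y∈[2,4] → 6·2 = 12.
|zone P ∪ zone Q| = 42 − 12 = 30.00.

30.00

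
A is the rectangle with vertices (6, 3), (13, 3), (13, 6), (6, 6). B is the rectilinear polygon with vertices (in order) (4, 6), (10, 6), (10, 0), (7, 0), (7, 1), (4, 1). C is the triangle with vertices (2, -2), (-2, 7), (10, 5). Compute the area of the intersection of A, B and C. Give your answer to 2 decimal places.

7.05

The intersection is the polygon with vertices (6,3), (6,5.667), (10,5), (7.714,3).
By the shoelace formula its area is 7.05.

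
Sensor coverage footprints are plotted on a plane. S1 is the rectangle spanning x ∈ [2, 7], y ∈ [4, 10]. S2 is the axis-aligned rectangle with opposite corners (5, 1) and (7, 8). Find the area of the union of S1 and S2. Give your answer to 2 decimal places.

36.00

By inclusion–exclusion:
Individual areas: |S1| = 30, |S2| = 14.
|S1∩S2|: x∈[5,7], y∈[4,8] → 2·4 = 8.
|S1 ∪ S2| = 44 − 8 = 36.00.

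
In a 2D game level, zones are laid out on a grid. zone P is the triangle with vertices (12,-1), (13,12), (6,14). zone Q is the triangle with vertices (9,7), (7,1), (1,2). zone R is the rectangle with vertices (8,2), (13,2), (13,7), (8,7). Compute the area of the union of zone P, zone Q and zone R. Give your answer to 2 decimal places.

By inclusion–exclusion:
Individual areas: |zone P| = 46.5, |zone Q| = 19, |zone R| = 25.
|zone P∩zone Q| = 0.0173.
|zone P∩zone R| = 13.1154.
|zone Q∩zone R| = 1.1875.
|zone P∩zone Q∩zone R| = 0.0173.
|zone P ∪ zone Q ∪ zone R| = 90.5 − 14.3202 + 0.0173 = 76.20.

76.20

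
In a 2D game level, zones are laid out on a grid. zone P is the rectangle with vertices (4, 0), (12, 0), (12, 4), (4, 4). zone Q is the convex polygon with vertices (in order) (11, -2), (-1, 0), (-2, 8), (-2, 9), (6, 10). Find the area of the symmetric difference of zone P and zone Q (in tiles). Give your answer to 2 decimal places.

|zone P| = 32, |zone Q| = 104, |zone P∩zone Q| = 21.3333.
|zone P △ zone Q| = |zone P| + |zone Q| − 2·|zone P∩zone Q| = 32 + 104 − 42.6667 = 93.33.

93.33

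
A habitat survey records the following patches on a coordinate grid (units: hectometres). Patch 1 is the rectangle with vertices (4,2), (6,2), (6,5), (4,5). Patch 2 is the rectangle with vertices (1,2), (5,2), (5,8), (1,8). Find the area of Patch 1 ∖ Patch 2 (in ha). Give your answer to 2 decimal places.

3.00

|Patch 1∩Patch 2|: x∈[4,5], y∈[2,5] → 1·3 = 3.
|Patch 1| = 6.
|Patch 1 ∖ Patch 2| = |Patch 1| − |Patch 1∩Patch 2| = 6 − 3 = 3.00.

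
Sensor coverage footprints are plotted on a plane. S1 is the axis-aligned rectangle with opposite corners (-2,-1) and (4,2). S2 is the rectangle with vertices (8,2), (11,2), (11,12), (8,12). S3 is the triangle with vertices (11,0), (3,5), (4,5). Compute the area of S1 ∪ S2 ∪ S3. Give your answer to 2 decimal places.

50.49

By inclusion–exclusion:
Individual areas: |S1| = 18, |S2| = 30, |S3| = 2.5.
|S1∩S2| = 0 (no overlap).
|S1∩S3| = 0.
|S2∩S3| = 0.0143.
|S1∩S2∩S3| = 0.
|S1 ∪ S2 ∪ S3| = 50.5 − 0.0143 + 0 = 50.49.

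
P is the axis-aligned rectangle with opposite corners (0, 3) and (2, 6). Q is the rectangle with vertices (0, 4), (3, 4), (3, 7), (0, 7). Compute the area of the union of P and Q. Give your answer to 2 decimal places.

11.00

By inclusion–exclusion:
Individual areas: |P| = 6, |Q| = 9.
|P∩Q|: x∈[0,2], y∈[4,6] → 2·2 = 4.
|P ∪ Q| = 15 − 4 = 11.00.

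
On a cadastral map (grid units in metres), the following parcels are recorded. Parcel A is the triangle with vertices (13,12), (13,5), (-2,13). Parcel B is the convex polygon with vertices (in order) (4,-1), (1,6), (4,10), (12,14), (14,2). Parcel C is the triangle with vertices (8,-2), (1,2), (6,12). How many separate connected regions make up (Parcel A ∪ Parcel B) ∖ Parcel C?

(Parcel A ∪ Parcel B) ∖ Parcel C splits into 2 disjoint pieces (area 97.9246, area 1.4176).

2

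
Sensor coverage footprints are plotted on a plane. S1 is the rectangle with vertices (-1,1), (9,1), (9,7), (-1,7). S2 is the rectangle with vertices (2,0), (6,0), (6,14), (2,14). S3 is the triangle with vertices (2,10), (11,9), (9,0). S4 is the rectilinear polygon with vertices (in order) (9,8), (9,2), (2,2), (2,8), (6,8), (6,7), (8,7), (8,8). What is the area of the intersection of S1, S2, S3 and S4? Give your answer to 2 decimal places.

2.58

The intersection is the polygon with vertices (4.1,7), (6,7), (6,4.286).
By the shoelace formula its area is 2.58.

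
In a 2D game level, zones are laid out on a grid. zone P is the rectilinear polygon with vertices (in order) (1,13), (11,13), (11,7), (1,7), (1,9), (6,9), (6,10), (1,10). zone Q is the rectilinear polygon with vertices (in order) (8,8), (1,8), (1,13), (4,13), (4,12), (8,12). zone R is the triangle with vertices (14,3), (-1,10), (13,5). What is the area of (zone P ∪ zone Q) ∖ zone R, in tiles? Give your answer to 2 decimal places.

57.26

|zone P ∪ zone Q| = 60.
|(zone P ∪ zone Q) ∩ zone R| = 2.7381.
|(zone P ∪ zone Q) ∖ zone R| = 60 − 2.7381 = 57.26.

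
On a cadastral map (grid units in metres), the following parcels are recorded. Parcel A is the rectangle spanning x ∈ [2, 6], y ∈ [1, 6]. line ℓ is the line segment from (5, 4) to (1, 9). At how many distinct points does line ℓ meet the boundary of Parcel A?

The segment meets the boundary at (3.4,6).

1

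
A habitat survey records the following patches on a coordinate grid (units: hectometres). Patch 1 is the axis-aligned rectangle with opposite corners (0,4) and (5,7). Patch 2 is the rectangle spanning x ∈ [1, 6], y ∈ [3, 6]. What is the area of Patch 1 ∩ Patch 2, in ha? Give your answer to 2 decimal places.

|Patch 1∩Patch 2|: x∈[1,5], y∈[4,6] → 4·2 = 8.

8.00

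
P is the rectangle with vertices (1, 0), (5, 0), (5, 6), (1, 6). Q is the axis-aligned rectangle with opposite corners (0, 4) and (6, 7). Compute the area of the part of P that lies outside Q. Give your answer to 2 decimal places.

16.00

|P∩Q|: x∈[1,5], y∈[4,6] → 4·2 = 8.
|P| = 24.
|P ∖ Q| = |P| − |P∩Q| = 24 − 8 = 16.00.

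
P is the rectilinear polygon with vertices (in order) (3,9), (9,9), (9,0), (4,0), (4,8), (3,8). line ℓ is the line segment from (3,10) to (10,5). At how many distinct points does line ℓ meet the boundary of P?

The segment meets the boundary at (9,5.714), (4.4,9).

2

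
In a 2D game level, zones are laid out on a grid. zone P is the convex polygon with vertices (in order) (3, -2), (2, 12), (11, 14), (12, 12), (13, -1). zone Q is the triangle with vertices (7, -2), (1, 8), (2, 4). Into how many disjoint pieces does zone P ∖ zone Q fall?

2

zone P ∖ zone Q splits into 2 disjoint pieces (area 9.7615, area 131.1196).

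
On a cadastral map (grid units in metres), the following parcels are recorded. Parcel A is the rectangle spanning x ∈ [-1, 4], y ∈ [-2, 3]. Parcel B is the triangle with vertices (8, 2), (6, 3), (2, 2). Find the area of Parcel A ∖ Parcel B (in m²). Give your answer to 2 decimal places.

|Parcel A| = 25, |Parcel A∩Parcel B| = 0.5.
|Parcel A ∖ Parcel B| = |Parcel A| − |Parcel A∩Parcel B| = 25 − 0.5 = 24.50.

24.50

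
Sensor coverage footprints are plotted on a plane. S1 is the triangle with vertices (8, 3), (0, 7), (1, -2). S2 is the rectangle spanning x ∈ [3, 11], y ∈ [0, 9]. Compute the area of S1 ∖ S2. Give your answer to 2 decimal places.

19.05

|S1| = 34, |S1∩S2| = 14.95.
|S1 ∖ S2| = |S1| − |S1∩S2| = 34 − 14.95 = 19.05.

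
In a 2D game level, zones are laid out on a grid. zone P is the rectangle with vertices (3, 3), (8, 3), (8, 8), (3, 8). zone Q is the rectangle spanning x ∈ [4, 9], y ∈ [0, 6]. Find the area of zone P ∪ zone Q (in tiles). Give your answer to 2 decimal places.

By inclusion–exclusion:
Individual areas: |zone P| = 25, |zone Q| = 30.
|zone P∩zone Q|: x∈[4,8], y∈[3,6] → 4·3 = 12.
|zone P ∪ zone Q| = 55 − 12 = 43.00.

43.00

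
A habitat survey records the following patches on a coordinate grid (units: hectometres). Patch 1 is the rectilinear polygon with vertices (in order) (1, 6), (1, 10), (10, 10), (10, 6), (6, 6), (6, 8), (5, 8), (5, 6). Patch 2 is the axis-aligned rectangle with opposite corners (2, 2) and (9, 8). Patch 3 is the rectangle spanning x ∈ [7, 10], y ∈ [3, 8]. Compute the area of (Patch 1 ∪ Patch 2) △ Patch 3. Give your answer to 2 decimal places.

|Patch 1 ∪ Patch 2| = 64.
|(Patch 1 ∪ Patch 2) ∩ Patch 3| = 12.
|(Patch 1 ∪ Patch 2) △ Patch 3| = 64 + 15 − 24 = 55.00.

55.00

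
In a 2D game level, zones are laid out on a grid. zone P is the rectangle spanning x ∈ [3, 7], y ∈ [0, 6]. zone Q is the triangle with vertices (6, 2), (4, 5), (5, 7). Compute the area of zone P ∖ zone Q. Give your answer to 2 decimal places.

|zone P| = 24, |zone P∩zone Q| = 3.15.
|zone P ∖ zone Q| = |zone P| − |zone P∩zone Q| = 24 − 3.15 = 20.85.

20.85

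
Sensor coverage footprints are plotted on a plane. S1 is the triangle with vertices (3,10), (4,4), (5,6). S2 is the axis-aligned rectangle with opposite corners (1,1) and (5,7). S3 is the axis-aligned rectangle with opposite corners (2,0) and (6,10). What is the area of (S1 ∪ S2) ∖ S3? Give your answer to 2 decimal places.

|S1 ∪ S2| = 25.5.
|(S1 ∪ S2) ∩ S3| = 19.5.
|(S1 ∪ S2) ∖ S3| = 25.5 − 19.5 = 6.00.

6.00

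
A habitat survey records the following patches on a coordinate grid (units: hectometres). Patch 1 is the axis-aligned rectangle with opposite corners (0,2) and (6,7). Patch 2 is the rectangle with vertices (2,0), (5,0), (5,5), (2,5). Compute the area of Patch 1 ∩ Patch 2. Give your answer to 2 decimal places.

9.00

|Patch 1∩Patch 2|: x∈[2,5], y∈[2,5] → 3·3 = 9.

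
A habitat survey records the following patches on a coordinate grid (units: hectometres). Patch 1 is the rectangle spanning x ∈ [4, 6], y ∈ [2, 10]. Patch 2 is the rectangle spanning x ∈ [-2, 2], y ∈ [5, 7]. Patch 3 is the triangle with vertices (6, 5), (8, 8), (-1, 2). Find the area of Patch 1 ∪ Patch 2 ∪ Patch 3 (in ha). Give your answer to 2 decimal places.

By inclusion–exclusion:
Individual areas: |Patch 1| = 16, |Patch 2| = 8, |Patch 3| = 7.5.
|Patch 1∩Patch 2| = 0 (no overlap).
|Patch 1∩Patch 3| = 2.8571.
|Patch 2∩Patch 3| = 0.
|Patch 1∩Patch 2∩Patch 3| = 0.
|Patch 1 ∪ Patch 2 ∪ Patch 3| = 31.5 − 2.8571 + 0 = 28.64.

28.64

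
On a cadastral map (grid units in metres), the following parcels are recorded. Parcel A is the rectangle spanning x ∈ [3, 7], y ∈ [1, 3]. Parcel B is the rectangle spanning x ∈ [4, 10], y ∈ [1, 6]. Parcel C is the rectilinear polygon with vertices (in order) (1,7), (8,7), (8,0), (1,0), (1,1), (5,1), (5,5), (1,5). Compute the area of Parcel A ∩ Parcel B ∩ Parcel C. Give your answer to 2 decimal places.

4.00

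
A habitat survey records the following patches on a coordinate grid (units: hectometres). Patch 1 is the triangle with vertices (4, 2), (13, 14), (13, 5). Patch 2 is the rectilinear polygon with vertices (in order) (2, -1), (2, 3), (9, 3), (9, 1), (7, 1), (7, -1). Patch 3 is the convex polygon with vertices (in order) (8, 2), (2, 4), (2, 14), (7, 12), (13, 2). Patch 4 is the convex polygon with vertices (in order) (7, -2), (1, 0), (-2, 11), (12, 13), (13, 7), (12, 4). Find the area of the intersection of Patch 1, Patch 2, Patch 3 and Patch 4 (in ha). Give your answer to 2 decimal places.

The intersection is the polygon with vertices (6,2.667), (5,3), (7,3).
By the shoelace formula its area is 0.33.

0.33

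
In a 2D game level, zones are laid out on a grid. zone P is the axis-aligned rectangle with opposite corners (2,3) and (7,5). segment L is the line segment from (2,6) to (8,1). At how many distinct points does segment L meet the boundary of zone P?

The segment meets the boundary at (5.6,3), (3.2,5).

2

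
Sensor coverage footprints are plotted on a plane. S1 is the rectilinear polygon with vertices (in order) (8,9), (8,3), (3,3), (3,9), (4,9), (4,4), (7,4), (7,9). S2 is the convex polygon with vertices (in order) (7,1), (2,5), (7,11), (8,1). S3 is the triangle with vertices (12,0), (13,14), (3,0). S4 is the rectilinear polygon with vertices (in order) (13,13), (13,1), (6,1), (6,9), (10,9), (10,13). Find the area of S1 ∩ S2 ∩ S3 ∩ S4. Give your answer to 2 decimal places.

The intersection is the polygon with vertices (7,5.6), (7.474,6.263), (7.8,3), (6,3), (6,4), (7,4).
By the shoelace formula its area is 2.92.

2.92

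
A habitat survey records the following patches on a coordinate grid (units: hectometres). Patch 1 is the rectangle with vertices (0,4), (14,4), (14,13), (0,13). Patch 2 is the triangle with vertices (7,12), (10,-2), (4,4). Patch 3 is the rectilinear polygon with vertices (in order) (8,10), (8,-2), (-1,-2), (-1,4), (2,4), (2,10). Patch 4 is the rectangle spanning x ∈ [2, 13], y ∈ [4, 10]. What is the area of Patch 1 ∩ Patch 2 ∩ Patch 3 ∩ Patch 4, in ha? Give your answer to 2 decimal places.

The intersection is the polygon with vertices (7.429,10), (8,7.333), (8,4), (4,4), (6.25,10).
By the shoelace formula its area is 16.49.

16.49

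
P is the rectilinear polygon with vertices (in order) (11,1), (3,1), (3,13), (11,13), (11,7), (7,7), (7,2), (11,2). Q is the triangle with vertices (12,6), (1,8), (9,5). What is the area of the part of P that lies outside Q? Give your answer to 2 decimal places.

|P| = 76, |P∩Q| = 3.0909.
|P ∖ Q| = |P| − |P∩Q| = 76 − 3.0909 = 72.91.

72.91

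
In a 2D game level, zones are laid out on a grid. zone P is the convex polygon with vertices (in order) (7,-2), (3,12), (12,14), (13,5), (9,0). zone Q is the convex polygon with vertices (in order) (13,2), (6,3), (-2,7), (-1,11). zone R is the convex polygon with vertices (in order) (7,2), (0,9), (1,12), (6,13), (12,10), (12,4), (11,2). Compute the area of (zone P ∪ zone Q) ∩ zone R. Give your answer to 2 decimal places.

|zone P ∪ zone Q| = 125.6034.
|(zone P ∪ zone Q) ∩ zone R| = 82.00.

82.00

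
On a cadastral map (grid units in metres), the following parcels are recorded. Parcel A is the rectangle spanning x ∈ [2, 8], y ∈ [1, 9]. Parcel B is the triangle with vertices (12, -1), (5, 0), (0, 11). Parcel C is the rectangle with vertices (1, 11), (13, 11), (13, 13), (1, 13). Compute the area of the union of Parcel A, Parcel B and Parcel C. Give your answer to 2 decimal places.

85.13

By inclusion–exclusion:
Individual areas: |Parcel A| = 48, |Parcel B| = 36, |Parcel C| = 24.
|Parcel A∩Parcel B| = 22.8727.
|Parcel A∩Parcel C| = 0 (no overlap).
|Parcel B∩Parcel C| = 0.
|Parcel A∩Parcel B∩Parcel C| = 0.
|Parcel A ∪ Parcel B ∪ Parcel C| = 108 − 22.8727 + 0 = 85.13.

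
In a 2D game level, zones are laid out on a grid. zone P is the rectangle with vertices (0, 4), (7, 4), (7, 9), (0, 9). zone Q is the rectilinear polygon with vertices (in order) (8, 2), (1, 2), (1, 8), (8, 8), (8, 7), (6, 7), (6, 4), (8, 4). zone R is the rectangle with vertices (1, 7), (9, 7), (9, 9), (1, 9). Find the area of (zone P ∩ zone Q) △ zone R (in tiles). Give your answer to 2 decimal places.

|zone P ∩ zone Q| = 21.
|(zone P ∩ zone Q) ∩ zone R| = 6.
|(zone P ∩ zone Q) △ zone R| = 21 + 16 − 12 = 25.00.

25.00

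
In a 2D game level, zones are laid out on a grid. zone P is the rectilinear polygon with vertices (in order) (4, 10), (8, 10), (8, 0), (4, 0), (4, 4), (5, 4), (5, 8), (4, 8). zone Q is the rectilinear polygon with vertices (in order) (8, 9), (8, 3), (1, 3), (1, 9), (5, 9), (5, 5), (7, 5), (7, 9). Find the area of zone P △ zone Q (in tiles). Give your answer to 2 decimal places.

46.00

|zone P| = 36, |zone Q| = 34, |zone P∩zone Q| = 12.
|zone P △ zone Q| = |zone P| + |zone Q| − 2·|zone P∩zone Q| = 36 + 34 − 24 = 46.00.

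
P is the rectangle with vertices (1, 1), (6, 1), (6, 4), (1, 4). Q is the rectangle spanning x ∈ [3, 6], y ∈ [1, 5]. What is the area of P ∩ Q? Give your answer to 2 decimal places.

|P∩Q|: x∈[3,6], y∈[1,4] → 3·3 = 9.

9.00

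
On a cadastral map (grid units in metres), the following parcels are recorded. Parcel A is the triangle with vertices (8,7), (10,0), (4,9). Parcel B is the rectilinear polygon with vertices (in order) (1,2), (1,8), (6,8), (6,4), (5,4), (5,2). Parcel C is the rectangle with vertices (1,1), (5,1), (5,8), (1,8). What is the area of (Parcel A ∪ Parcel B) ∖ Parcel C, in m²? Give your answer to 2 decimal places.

14.67

|Parcel A ∪ Parcel B| = 38.6667.
|(Parcel A ∪ Parcel B) ∩ Parcel C| = 24.
|(Parcel A ∪ Parcel B) ∖ Parcel C| = 38.6667 − 24 = 14.67.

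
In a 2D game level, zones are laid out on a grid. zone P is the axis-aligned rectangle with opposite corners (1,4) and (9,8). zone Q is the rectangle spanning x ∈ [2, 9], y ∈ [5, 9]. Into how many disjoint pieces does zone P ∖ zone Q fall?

1

zone P ∖ zone Q is a single connected region.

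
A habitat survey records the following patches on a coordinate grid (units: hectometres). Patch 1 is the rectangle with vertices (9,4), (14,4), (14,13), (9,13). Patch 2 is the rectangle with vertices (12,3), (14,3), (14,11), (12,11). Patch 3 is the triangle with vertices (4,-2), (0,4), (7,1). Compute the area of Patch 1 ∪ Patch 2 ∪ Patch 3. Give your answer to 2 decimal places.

62.00

By inclusion–exclusion:
Individual areas: |Patch 1| = 45, |Patch 2| = 16, |Patch 3| = 15.
|Patch 1∩Patch 2|: x∈[12,14], y∈[4,11] → 2·7 = 14.
|Patch 1∩Patch 3| = 0.
|Patch 2∩Patch 3| = 0.
|Patch 1∩Patch 2∩Patch 3| = 0.
|Patch 1 ∪ Patch 2 ∪ Patch 3| = 76 − 14 + 0 = 62.00.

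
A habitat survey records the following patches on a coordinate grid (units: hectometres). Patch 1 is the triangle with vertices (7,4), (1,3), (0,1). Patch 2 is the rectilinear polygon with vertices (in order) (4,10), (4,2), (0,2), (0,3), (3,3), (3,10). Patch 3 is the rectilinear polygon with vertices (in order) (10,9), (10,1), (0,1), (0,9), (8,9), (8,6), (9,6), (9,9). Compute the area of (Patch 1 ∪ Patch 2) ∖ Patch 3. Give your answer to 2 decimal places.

|Patch 1 ∪ Patch 2| = 13.4286.
|(Patch 1 ∪ Patch 2) ∩ Patch 3| = 12.4286.
|(Patch 1 ∪ Patch 2) ∖ Patch 3| = 13.4286 − 12.4286 = 1.00.

1.00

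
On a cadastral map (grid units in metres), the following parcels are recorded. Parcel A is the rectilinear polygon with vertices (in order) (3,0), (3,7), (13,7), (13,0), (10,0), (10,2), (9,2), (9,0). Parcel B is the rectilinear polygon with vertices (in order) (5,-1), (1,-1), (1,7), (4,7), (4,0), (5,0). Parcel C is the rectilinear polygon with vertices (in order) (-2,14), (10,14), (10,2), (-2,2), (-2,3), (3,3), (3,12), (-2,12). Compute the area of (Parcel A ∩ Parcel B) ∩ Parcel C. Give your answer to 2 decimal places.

The region (Parcel A ∩ Parcel B) ∩ Parcel C is the polygon with vertices (4,7), (4,2), (3,2), (3,3), (3,7).
By the shoelace formula its area is 5.00.

5.00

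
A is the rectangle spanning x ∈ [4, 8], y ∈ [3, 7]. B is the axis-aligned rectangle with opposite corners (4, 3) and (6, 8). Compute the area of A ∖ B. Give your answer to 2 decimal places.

8.00

|A∩B|: x∈[4,6], y∈[3,7] → 2·4 = 8.
|A| = 16.
|A ∖ B| = |A| − |A∩B| = 16 − 8 = 8.00.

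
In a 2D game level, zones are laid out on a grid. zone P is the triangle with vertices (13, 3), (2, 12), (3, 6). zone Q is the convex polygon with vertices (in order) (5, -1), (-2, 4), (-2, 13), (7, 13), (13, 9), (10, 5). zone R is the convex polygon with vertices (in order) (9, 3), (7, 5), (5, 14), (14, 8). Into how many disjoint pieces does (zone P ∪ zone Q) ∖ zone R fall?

3

(zone P ∪ zone Q) ∖ zone R splits into 3 disjoint pieces (area 1.7538, area 101.9343, area 2.0556).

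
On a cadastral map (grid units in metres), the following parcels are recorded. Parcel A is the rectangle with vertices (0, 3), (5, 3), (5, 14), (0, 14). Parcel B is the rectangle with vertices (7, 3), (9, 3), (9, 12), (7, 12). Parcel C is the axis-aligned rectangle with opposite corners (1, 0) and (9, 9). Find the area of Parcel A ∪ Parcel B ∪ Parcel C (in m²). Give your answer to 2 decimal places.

By inclusion–exclusion:
Individual areas: |Parcel A| = 55, |Parcel B| = 18, |Parcel C| = 72.
|Parcel A∩Parcel B| = 0 (no overlap).
|Parcel A∩Parcel C|: x∈[1,5], y∈[3,9] → 4·6 = 24.
|Parcel B∩Parcel C|: x∈[7,9], y∈[3,9] → 2·6 = 12.
|Parcel A∩Parcel B∩Parcel C| = 0.
|Parcel A ∪ Parcel B ∪ Parcel C| = 145 − 36 + 0 = 109.00.

109.00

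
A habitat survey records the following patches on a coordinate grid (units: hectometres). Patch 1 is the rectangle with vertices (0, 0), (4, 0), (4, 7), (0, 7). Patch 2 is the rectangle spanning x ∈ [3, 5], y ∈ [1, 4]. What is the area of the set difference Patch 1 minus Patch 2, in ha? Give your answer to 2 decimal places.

|Patch 1∩Patch 2|: x∈[3,4], y∈[1,4] → 1·3 = 3.
|Patch 1| = 28.
|Patch 1 ∖ Patch 2| = |Patch 1| − |Patch 1∩Patch 2| = 28 − 3 = 25.00.

25.00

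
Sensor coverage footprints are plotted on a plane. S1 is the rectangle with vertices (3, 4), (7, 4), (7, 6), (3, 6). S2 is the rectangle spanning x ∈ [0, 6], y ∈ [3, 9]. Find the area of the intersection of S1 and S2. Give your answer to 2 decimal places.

6.00

|S1∩S2|: x∈[3,6], y∈[4,6] → 3·2 = 6.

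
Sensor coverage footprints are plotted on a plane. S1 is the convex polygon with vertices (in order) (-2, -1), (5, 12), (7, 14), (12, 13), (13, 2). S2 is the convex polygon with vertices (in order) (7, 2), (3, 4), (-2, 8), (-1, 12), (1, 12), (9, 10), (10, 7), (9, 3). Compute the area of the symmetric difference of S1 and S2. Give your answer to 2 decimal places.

106.49

|S1| = 132, |S2| = 78.5, |S1∩S2| = 52.0046.
|S1 △ S2| = |S1| + |S2| − 2·|S1∩S2| = 132 + 78.5 − 104.0093 = 106.49.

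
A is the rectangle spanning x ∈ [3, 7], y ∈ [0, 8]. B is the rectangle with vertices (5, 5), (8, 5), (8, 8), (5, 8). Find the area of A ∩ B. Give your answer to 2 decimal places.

|A∩B|: x∈[5,7], y∈[5,8] → 2·3 = 6.

6.00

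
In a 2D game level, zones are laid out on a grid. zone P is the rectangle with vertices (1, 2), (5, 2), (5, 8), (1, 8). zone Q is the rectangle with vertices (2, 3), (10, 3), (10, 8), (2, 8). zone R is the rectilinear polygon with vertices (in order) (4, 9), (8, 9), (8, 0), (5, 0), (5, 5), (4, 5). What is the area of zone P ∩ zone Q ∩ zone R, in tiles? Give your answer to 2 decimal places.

3.00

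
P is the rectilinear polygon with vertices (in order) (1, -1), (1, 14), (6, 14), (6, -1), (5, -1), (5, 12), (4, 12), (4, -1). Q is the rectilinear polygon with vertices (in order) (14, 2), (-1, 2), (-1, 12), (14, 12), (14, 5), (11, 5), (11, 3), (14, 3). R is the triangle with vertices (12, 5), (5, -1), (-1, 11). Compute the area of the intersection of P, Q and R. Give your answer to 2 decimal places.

21.90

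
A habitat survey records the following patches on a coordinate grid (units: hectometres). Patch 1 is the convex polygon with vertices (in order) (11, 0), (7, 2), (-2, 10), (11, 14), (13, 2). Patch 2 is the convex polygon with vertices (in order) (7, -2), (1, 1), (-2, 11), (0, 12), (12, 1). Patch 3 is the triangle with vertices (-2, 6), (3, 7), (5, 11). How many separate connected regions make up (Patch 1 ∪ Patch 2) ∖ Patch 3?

1

(Patch 1 ∪ Patch 2) ∖ Patch 3 is a single connected region.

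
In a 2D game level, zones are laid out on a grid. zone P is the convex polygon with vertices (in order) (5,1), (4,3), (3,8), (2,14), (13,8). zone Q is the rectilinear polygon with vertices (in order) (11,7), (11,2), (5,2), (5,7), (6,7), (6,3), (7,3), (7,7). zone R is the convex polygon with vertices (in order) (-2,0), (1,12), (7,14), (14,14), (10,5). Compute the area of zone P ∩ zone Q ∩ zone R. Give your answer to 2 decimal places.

12.43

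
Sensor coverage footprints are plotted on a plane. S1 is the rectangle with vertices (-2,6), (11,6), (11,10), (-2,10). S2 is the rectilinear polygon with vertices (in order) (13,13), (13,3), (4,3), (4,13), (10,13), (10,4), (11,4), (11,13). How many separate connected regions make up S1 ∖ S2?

2

S1 ∖ S2 splits into 2 disjoint pieces (area 4, area 24).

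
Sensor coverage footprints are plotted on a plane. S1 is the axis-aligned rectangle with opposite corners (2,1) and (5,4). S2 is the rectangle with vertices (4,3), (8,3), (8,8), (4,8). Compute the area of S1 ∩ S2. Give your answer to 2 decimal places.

1.00

|S1∩S2|: x∈[4,5], y∈[3,4] → 1·1 = 1.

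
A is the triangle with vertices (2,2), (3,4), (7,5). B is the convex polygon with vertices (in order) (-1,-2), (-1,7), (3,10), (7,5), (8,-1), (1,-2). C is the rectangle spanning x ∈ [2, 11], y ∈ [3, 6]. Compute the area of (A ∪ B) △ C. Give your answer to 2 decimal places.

77.63

|A ∪ B| = 80.5.
|(A ∪ B) ∩ C| = 14.9333.
|(A ∪ B) △ C| = 80.5 + 27 − 29.8667 = 77.63.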